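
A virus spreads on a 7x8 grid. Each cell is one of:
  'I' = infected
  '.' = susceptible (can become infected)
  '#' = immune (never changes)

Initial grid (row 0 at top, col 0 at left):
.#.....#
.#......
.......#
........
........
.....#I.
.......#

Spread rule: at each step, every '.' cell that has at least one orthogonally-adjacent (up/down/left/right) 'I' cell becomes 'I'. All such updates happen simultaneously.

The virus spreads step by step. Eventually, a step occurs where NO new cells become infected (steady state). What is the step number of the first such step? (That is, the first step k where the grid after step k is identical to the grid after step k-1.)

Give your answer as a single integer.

Step 0 (initial): 1 infected
Step 1: +3 new -> 4 infected
Step 2: +4 new -> 8 infected
Step 3: +5 new -> 13 infected
Step 4: +6 new -> 19 infected
Step 5: +8 new -> 27 infected
Step 6: +7 new -> 34 infected
Step 7: +7 new -> 41 infected
Step 8: +5 new -> 46 infected
Step 9: +2 new -> 48 infected
Step 10: +1 new -> 49 infected
Step 11: +1 new -> 50 infected
Step 12: +0 new -> 50 infected

Answer: 12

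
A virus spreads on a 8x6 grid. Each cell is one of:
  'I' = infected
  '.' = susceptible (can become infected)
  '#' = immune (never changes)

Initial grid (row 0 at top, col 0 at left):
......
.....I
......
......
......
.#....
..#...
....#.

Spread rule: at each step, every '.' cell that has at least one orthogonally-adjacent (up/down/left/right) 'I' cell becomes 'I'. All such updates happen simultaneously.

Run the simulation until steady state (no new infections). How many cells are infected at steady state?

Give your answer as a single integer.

Step 0 (initial): 1 infected
Step 1: +3 new -> 4 infected
Step 2: +4 new -> 8 infected
Step 3: +5 new -> 13 infected
Step 4: +6 new -> 19 infected
Step 5: +7 new -> 26 infected
Step 6: +7 new -> 33 infected
Step 7: +4 new -> 37 infected
Step 8: +2 new -> 39 infected
Step 9: +2 new -> 41 infected
Step 10: +2 new -> 43 infected
Step 11: +2 new -> 45 infected
Step 12: +0 new -> 45 infected

Answer: 45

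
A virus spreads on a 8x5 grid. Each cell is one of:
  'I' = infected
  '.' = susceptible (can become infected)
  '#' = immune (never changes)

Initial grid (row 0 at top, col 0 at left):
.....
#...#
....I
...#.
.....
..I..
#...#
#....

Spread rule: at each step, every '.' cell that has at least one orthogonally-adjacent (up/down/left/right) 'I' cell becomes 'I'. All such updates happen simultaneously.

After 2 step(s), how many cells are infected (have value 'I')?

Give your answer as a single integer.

Answer: 19

Derivation:
Step 0 (initial): 2 infected
Step 1: +6 new -> 8 infected
Step 2: +11 new -> 19 infected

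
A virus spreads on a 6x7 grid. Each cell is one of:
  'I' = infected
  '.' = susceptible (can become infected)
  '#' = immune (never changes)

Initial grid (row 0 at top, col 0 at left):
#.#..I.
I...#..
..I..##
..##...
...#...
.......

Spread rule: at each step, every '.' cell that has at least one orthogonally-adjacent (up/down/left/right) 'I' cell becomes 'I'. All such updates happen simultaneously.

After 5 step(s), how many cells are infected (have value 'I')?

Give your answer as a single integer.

Step 0 (initial): 3 infected
Step 1: +8 new -> 11 infected
Step 2: +7 new -> 18 infected
Step 3: +3 new -> 21 infected
Step 4: +5 new -> 26 infected
Step 5: +4 new -> 30 infected

Answer: 30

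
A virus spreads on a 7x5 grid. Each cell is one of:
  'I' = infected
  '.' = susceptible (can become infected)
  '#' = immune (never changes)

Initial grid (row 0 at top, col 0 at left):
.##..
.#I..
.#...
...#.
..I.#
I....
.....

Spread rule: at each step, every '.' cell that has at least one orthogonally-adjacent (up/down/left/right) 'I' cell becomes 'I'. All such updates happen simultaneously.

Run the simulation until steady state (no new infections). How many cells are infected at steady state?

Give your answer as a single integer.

Answer: 29

Derivation:
Step 0 (initial): 3 infected
Step 1: +9 new -> 12 infected
Step 2: +8 new -> 20 infected
Step 3: +5 new -> 25 infected
Step 4: +3 new -> 28 infected
Step 5: +1 new -> 29 infected
Step 6: +0 new -> 29 infected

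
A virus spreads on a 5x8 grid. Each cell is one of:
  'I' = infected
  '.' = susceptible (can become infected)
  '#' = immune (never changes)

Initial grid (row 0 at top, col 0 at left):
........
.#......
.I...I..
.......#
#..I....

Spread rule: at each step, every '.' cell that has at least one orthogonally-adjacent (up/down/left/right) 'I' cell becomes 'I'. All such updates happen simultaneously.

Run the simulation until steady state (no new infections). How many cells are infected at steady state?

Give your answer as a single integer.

Step 0 (initial): 3 infected
Step 1: +10 new -> 13 infected
Step 2: +13 new -> 26 infected
Step 3: +7 new -> 33 infected
Step 4: +4 new -> 37 infected
Step 5: +0 new -> 37 infected

Answer: 37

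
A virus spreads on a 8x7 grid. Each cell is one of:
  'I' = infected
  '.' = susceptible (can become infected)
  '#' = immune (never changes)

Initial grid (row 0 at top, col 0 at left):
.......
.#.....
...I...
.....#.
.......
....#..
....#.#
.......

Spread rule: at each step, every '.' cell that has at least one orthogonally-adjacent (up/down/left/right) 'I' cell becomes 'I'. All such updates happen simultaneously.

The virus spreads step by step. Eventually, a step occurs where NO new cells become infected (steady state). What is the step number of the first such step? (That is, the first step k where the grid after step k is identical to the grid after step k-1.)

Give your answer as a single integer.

Step 0 (initial): 1 infected
Step 1: +4 new -> 5 infected
Step 2: +8 new -> 13 infected
Step 3: +9 new -> 22 infected
Step 4: +10 new -> 32 infected
Step 5: +8 new -> 40 infected
Step 6: +6 new -> 46 infected
Step 7: +3 new -> 49 infected
Step 8: +2 new -> 51 infected
Step 9: +0 new -> 51 infected

Answer: 9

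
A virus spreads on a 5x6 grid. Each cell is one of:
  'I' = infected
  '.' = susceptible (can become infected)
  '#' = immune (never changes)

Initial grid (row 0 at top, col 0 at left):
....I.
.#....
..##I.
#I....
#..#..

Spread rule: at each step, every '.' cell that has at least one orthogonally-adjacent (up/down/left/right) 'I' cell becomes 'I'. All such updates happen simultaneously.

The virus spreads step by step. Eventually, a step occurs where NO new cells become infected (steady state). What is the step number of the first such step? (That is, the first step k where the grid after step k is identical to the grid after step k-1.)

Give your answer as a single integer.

Answer: 5

Derivation:
Step 0 (initial): 3 infected
Step 1: +8 new -> 11 infected
Step 2: +8 new -> 19 infected
Step 3: +4 new -> 23 infected
Step 4: +1 new -> 24 infected
Step 5: +0 new -> 24 infected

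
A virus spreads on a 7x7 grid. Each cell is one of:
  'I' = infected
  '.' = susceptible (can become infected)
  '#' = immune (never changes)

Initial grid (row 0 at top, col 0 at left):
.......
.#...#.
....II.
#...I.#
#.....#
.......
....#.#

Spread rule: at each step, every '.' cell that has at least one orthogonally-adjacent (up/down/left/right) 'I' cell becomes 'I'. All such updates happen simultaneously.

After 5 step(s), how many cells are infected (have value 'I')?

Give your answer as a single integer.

Step 0 (initial): 3 infected
Step 1: +6 new -> 9 infected
Step 2: +8 new -> 17 infected
Step 3: +9 new -> 26 infected
Step 4: +7 new -> 33 infected
Step 5: +4 new -> 37 infected

Answer: 37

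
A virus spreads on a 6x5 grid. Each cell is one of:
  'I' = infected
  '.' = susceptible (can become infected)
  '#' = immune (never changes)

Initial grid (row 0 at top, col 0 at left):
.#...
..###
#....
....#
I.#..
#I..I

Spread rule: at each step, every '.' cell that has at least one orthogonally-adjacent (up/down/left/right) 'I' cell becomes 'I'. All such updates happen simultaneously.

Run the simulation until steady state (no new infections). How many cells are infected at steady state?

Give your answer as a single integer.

Step 0 (initial): 3 infected
Step 1: +5 new -> 8 infected
Step 2: +2 new -> 10 infected
Step 3: +3 new -> 13 infected
Step 4: +3 new -> 16 infected
Step 5: +2 new -> 18 infected
Step 6: +1 new -> 19 infected
Step 7: +0 new -> 19 infected

Answer: 19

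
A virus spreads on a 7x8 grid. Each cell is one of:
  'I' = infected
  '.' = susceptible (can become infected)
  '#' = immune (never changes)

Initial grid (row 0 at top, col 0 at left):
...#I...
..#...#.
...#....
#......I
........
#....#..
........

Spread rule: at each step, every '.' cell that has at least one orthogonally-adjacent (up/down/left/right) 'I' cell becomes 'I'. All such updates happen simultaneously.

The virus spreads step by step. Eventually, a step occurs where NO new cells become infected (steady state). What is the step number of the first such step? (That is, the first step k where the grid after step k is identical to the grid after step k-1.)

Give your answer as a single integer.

Step 0 (initial): 2 infected
Step 1: +5 new -> 7 infected
Step 2: +9 new -> 16 infected
Step 3: +6 new -> 22 infected
Step 4: +3 new -> 25 infected
Step 5: +4 new -> 29 infected
Step 6: +5 new -> 34 infected
Step 7: +4 new -> 38 infected
Step 8: +5 new -> 43 infected
Step 9: +3 new -> 46 infected
Step 10: +3 new -> 49 infected
Step 11: +0 new -> 49 infected

Answer: 11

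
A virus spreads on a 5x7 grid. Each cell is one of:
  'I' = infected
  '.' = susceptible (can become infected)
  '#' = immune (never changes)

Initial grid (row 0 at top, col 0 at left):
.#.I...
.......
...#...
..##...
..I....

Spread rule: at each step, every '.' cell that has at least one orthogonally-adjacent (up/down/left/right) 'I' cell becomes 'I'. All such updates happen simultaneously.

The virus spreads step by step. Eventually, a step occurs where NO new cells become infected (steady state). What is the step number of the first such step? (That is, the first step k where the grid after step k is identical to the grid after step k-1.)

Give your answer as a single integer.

Step 0 (initial): 2 infected
Step 1: +5 new -> 7 infected
Step 2: +6 new -> 13 infected
Step 3: +9 new -> 22 infected
Step 4: +6 new -> 28 infected
Step 5: +3 new -> 31 infected
Step 6: +0 new -> 31 infected

Answer: 6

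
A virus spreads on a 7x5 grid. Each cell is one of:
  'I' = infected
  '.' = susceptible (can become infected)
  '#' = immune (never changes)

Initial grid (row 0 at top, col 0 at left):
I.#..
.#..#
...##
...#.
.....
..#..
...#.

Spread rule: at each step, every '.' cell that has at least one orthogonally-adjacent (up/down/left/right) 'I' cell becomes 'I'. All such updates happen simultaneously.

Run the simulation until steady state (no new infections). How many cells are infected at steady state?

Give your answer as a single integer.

Step 0 (initial): 1 infected
Step 1: +2 new -> 3 infected
Step 2: +1 new -> 4 infected
Step 3: +2 new -> 6 infected
Step 4: +3 new -> 9 infected
Step 5: +4 new -> 13 infected
Step 6: +4 new -> 17 infected
Step 7: +3 new -> 20 infected
Step 8: +4 new -> 24 infected
Step 9: +2 new -> 26 infected
Step 10: +1 new -> 27 infected
Step 11: +0 new -> 27 infected

Answer: 27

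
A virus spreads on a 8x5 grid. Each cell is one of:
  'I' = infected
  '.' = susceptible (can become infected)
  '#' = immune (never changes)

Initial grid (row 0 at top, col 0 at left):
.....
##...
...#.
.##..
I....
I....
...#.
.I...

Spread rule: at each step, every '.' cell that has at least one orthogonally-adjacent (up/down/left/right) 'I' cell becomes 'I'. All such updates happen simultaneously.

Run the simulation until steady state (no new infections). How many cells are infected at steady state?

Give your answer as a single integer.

Answer: 34

Derivation:
Step 0 (initial): 3 infected
Step 1: +7 new -> 10 infected
Step 2: +5 new -> 15 infected
Step 3: +4 new -> 19 infected
Step 4: +5 new -> 24 infected
Step 5: +2 new -> 26 infected
Step 6: +3 new -> 29 infected
Step 7: +3 new -> 32 infected
Step 8: +2 new -> 34 infected
Step 9: +0 new -> 34 infected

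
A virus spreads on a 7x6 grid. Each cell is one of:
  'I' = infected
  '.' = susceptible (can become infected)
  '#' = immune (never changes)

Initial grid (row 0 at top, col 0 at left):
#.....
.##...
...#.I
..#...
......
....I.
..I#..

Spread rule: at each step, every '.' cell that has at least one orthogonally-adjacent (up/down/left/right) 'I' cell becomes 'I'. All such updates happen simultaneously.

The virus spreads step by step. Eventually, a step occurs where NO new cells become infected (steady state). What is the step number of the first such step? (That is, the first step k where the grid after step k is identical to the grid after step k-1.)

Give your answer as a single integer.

Step 0 (initial): 3 infected
Step 1: +9 new -> 12 infected
Step 2: +9 new -> 21 infected
Step 3: +5 new -> 26 infected
Step 4: +3 new -> 29 infected
Step 5: +3 new -> 32 infected
Step 6: +3 new -> 35 infected
Step 7: +1 new -> 36 infected
Step 8: +0 new -> 36 infected

Answer: 8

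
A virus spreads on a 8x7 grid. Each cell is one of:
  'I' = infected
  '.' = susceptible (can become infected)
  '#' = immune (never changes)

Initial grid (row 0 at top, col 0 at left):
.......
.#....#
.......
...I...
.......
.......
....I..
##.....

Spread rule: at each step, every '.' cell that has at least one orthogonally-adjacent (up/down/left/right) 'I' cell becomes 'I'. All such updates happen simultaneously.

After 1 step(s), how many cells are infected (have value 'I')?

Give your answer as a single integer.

Step 0 (initial): 2 infected
Step 1: +8 new -> 10 infected

Answer: 10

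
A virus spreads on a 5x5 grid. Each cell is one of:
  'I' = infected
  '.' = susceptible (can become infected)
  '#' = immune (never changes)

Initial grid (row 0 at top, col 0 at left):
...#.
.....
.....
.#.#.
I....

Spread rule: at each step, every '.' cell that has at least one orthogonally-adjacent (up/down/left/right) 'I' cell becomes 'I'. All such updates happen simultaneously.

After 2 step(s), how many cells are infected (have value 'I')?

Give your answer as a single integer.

Answer: 5

Derivation:
Step 0 (initial): 1 infected
Step 1: +2 new -> 3 infected
Step 2: +2 new -> 5 infected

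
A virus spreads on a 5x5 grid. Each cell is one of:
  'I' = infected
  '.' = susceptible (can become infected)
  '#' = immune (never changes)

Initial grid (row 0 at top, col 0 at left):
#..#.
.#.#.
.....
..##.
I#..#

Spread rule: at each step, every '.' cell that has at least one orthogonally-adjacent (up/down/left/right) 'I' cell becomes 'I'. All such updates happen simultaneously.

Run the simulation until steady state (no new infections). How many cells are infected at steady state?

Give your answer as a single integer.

Step 0 (initial): 1 infected
Step 1: +1 new -> 2 infected
Step 2: +2 new -> 4 infected
Step 3: +2 new -> 6 infected
Step 4: +1 new -> 7 infected
Step 5: +2 new -> 9 infected
Step 6: +2 new -> 11 infected
Step 7: +3 new -> 14 infected
Step 8: +1 new -> 15 infected
Step 9: +0 new -> 15 infected

Answer: 15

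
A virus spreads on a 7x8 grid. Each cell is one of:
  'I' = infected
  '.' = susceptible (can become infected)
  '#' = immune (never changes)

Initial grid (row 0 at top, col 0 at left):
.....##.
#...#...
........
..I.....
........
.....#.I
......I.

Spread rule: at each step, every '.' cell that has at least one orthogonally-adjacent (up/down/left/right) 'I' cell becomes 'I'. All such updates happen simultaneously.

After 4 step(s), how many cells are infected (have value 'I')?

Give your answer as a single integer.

Answer: 45

Derivation:
Step 0 (initial): 3 infected
Step 1: +8 new -> 11 infected
Step 2: +11 new -> 22 infected
Step 3: +16 new -> 38 infected
Step 4: +7 new -> 45 infected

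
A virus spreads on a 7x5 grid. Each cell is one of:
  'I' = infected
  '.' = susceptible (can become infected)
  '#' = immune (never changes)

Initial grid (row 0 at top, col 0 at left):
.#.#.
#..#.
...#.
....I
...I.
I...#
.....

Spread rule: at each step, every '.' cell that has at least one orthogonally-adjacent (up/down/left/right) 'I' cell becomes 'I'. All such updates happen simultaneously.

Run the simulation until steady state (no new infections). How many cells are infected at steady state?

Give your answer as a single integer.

Answer: 28

Derivation:
Step 0 (initial): 3 infected
Step 1: +8 new -> 11 infected
Step 2: +7 new -> 18 infected
Step 3: +6 new -> 24 infected
Step 4: +2 new -> 26 infected
Step 5: +2 new -> 28 infected
Step 6: +0 new -> 28 infected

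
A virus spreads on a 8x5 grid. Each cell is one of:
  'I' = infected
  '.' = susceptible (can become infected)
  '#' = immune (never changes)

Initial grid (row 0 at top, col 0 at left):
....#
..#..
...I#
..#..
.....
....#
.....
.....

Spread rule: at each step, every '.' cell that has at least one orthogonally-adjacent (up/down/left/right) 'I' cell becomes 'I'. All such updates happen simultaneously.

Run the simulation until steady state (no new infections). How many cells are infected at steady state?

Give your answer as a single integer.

Answer: 35

Derivation:
Step 0 (initial): 1 infected
Step 1: +3 new -> 4 infected
Step 2: +5 new -> 9 infected
Step 3: +7 new -> 16 infected
Step 4: +6 new -> 22 infected
Step 5: +6 new -> 28 infected
Step 6: +4 new -> 32 infected
Step 7: +2 new -> 34 infected
Step 8: +1 new -> 35 infected
Step 9: +0 new -> 35 infected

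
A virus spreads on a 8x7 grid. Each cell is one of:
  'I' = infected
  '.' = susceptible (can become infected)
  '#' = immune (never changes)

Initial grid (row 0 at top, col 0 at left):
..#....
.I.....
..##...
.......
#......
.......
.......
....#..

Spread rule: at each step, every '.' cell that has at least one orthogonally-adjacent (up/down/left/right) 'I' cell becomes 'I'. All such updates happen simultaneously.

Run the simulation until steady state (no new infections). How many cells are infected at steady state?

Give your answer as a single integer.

Step 0 (initial): 1 infected
Step 1: +4 new -> 5 infected
Step 2: +4 new -> 9 infected
Step 3: +5 new -> 14 infected
Step 4: +6 new -> 20 infected
Step 5: +8 new -> 28 infected
Step 6: +8 new -> 36 infected
Step 7: +6 new -> 42 infected
Step 8: +4 new -> 46 infected
Step 9: +2 new -> 48 infected
Step 10: +2 new -> 50 infected
Step 11: +1 new -> 51 infected
Step 12: +0 new -> 51 infected

Answer: 51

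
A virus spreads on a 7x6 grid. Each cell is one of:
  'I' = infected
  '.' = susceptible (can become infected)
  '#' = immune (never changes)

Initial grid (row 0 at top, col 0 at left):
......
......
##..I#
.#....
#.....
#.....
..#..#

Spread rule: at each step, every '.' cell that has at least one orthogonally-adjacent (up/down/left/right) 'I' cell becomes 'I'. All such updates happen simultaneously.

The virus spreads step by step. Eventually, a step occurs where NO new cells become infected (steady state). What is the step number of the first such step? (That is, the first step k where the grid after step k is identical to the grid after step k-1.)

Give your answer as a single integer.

Answer: 9

Derivation:
Step 0 (initial): 1 infected
Step 1: +3 new -> 4 infected
Step 2: +7 new -> 11 infected
Step 3: +7 new -> 18 infected
Step 4: +6 new -> 24 infected
Step 5: +5 new -> 29 infected
Step 6: +2 new -> 31 infected
Step 7: +1 new -> 32 infected
Step 8: +1 new -> 33 infected
Step 9: +0 new -> 33 infected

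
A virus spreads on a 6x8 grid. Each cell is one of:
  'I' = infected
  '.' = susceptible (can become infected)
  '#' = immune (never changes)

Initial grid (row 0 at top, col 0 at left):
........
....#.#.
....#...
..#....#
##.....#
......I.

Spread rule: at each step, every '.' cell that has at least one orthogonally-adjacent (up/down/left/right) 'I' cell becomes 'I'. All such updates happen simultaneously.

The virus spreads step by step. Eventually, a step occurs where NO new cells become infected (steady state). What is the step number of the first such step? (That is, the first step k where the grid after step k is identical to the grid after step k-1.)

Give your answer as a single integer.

Answer: 12

Derivation:
Step 0 (initial): 1 infected
Step 1: +3 new -> 4 infected
Step 2: +3 new -> 7 infected
Step 3: +4 new -> 11 infected
Step 4: +5 new -> 16 infected
Step 5: +5 new -> 21 infected
Step 6: +4 new -> 25 infected
Step 7: +4 new -> 29 infected
Step 8: +3 new -> 32 infected
Step 9: +4 new -> 36 infected
Step 10: +3 new -> 39 infected
Step 11: +1 new -> 40 infected
Step 12: +0 new -> 40 infected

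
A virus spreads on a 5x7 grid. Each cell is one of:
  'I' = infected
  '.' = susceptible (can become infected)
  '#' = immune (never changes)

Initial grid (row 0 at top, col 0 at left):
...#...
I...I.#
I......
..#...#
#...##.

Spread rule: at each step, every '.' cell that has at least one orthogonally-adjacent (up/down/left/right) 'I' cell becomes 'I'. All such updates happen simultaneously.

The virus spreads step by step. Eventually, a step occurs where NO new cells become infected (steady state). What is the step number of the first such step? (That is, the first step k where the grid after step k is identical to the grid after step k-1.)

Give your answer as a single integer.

Step 0 (initial): 3 infected
Step 1: +8 new -> 11 infected
Step 2: +8 new -> 19 infected
Step 3: +6 new -> 25 infected
Step 4: +2 new -> 27 infected
Step 5: +0 new -> 27 infected

Answer: 5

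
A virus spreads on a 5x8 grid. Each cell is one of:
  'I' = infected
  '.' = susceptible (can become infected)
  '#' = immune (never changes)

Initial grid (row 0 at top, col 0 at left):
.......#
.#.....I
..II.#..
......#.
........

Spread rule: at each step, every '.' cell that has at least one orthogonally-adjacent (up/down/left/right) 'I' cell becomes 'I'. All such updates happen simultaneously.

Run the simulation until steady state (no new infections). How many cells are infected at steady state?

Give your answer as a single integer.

Answer: 36

Derivation:
Step 0 (initial): 3 infected
Step 1: +8 new -> 11 infected
Step 2: +12 new -> 23 infected
Step 3: +9 new -> 32 infected
Step 4: +4 new -> 36 infected
Step 5: +0 new -> 36 infected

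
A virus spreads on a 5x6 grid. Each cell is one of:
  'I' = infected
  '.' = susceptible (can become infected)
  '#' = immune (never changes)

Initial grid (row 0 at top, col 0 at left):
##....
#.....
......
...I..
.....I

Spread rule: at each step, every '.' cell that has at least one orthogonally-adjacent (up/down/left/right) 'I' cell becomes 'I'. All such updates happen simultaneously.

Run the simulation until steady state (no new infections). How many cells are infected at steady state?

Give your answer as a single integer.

Step 0 (initial): 2 infected
Step 1: +6 new -> 8 infected
Step 2: +6 new -> 14 infected
Step 3: +7 new -> 21 infected
Step 4: +6 new -> 27 infected
Step 5: +0 new -> 27 infected

Answer: 27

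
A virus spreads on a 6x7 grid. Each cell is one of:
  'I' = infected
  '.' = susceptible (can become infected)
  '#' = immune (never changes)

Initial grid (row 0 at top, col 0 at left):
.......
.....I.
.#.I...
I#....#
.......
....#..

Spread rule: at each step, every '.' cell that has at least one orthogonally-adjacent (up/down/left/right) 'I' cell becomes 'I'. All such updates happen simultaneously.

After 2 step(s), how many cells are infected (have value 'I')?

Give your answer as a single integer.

Step 0 (initial): 3 infected
Step 1: +10 new -> 13 infected
Step 2: +12 new -> 25 infected

Answer: 25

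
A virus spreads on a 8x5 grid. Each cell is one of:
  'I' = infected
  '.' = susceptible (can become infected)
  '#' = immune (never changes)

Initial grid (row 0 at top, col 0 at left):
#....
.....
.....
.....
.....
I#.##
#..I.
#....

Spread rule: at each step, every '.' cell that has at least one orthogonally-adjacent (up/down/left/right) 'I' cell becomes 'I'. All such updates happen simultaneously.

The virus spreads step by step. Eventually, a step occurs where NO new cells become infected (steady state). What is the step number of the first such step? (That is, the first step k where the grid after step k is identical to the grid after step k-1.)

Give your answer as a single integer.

Answer: 10

Derivation:
Step 0 (initial): 2 infected
Step 1: +4 new -> 6 infected
Step 2: +6 new -> 12 infected
Step 3: +4 new -> 16 infected
Step 4: +4 new -> 20 infected
Step 5: +4 new -> 24 infected
Step 6: +4 new -> 28 infected
Step 7: +3 new -> 31 infected
Step 8: +2 new -> 33 infected
Step 9: +1 new -> 34 infected
Step 10: +0 new -> 34 infected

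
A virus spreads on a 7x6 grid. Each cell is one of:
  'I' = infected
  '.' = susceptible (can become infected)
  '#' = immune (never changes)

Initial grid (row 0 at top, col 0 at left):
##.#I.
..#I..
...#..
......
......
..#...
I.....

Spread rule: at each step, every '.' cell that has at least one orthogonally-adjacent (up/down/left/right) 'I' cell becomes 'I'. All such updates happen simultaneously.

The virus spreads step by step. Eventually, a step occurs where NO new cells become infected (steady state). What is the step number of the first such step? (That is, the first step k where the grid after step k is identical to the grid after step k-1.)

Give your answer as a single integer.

Step 0 (initial): 3 infected
Step 1: +4 new -> 7 infected
Step 2: +5 new -> 12 infected
Step 3: +5 new -> 17 infected
Step 4: +8 new -> 25 infected
Step 5: +7 new -> 32 infected
Step 6: +3 new -> 35 infected
Step 7: +0 new -> 35 infected

Answer: 7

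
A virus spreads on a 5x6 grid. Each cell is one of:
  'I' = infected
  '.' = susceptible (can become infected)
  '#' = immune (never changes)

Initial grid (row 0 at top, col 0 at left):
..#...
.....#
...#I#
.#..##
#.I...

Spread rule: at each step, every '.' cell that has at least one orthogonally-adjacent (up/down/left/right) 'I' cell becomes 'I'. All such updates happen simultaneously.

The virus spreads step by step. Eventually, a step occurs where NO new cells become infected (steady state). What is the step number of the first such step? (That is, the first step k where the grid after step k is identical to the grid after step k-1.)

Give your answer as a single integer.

Step 0 (initial): 2 infected
Step 1: +4 new -> 6 infected
Step 2: +5 new -> 11 infected
Step 3: +5 new -> 16 infected
Step 4: +2 new -> 18 infected
Step 5: +3 new -> 21 infected
Step 6: +1 new -> 22 infected
Step 7: +0 new -> 22 infected

Answer: 7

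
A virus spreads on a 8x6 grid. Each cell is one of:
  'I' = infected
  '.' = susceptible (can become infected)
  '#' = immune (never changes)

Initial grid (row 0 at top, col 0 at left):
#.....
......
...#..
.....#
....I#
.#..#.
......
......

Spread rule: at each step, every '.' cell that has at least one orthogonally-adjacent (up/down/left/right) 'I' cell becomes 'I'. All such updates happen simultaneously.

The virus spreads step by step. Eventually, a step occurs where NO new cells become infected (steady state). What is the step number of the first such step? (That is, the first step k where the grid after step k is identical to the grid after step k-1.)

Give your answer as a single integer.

Step 0 (initial): 1 infected
Step 1: +2 new -> 3 infected
Step 2: +4 new -> 7 infected
Step 3: +6 new -> 13 infected
Step 4: +9 new -> 22 infected
Step 5: +10 new -> 32 infected
Step 6: +7 new -> 39 infected
Step 7: +3 new -> 42 infected
Step 8: +0 new -> 42 infected

Answer: 8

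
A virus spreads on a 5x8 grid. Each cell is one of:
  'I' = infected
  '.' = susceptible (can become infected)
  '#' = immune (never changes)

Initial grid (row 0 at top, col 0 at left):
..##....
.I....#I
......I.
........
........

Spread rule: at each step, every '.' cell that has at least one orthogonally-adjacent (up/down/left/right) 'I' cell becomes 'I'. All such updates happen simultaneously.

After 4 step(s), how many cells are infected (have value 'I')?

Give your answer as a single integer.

Step 0 (initial): 3 infected
Step 1: +8 new -> 11 infected
Step 2: +11 new -> 22 infected
Step 3: +9 new -> 31 infected
Step 4: +5 new -> 36 infected

Answer: 36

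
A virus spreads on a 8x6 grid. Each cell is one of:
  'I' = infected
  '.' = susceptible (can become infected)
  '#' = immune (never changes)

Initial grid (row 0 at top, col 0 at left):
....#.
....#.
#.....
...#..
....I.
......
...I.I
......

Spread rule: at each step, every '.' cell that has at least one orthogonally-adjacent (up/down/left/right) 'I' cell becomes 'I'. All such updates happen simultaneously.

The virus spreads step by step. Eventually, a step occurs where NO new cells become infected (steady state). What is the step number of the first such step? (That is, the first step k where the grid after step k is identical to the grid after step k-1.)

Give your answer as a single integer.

Answer: 9

Derivation:
Step 0 (initial): 3 infected
Step 1: +10 new -> 13 infected
Step 2: +7 new -> 20 infected
Step 3: +7 new -> 27 infected
Step 4: +7 new -> 34 infected
Step 5: +5 new -> 39 infected
Step 6: +2 new -> 41 infected
Step 7: +2 new -> 43 infected
Step 8: +1 new -> 44 infected
Step 9: +0 new -> 44 infected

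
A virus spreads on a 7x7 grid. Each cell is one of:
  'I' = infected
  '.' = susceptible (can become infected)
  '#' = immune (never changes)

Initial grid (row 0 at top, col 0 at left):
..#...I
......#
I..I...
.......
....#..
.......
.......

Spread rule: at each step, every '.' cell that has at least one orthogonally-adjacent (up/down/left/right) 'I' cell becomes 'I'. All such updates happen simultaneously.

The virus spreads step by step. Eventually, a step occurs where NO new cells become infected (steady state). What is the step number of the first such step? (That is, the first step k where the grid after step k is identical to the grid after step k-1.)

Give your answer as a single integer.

Step 0 (initial): 3 infected
Step 1: +8 new -> 11 infected
Step 2: +13 new -> 24 infected
Step 3: +7 new -> 31 infected
Step 4: +7 new -> 38 infected
Step 5: +5 new -> 43 infected
Step 6: +2 new -> 45 infected
Step 7: +1 new -> 46 infected
Step 8: +0 new -> 46 infected

Answer: 8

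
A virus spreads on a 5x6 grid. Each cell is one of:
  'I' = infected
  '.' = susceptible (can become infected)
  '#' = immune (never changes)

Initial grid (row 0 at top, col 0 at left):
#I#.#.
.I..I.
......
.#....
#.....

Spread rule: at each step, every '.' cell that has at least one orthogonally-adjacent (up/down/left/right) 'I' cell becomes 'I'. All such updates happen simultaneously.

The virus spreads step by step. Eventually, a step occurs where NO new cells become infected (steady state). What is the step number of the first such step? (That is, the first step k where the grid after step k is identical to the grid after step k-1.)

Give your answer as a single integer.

Step 0 (initial): 3 infected
Step 1: +6 new -> 9 infected
Step 2: +7 new -> 16 infected
Step 3: +5 new -> 21 infected
Step 4: +3 new -> 24 infected
Step 5: +1 new -> 25 infected
Step 6: +0 new -> 25 infected

Answer: 6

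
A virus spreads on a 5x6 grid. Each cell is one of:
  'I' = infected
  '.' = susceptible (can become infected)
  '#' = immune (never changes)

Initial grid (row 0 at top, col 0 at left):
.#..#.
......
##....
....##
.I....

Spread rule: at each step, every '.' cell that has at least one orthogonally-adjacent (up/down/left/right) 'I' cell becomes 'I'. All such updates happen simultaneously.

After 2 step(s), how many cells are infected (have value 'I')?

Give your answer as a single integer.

Step 0 (initial): 1 infected
Step 1: +3 new -> 4 infected
Step 2: +3 new -> 7 infected

Answer: 7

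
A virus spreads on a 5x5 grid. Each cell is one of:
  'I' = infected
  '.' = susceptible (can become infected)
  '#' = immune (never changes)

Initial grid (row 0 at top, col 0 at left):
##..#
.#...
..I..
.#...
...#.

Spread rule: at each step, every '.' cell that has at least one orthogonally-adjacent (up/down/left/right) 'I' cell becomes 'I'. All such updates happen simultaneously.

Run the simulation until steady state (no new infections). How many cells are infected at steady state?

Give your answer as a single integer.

Step 0 (initial): 1 infected
Step 1: +4 new -> 5 infected
Step 2: +6 new -> 11 infected
Step 3: +6 new -> 17 infected
Step 4: +2 new -> 19 infected
Step 5: +0 new -> 19 infected

Answer: 19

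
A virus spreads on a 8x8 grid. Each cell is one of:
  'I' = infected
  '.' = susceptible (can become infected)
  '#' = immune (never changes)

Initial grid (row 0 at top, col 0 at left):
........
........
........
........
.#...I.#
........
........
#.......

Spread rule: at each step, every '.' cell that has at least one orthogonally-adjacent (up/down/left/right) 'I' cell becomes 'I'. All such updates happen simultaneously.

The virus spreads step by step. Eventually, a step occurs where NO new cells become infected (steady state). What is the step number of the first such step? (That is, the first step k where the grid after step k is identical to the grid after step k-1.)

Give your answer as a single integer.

Answer: 10

Derivation:
Step 0 (initial): 1 infected
Step 1: +4 new -> 5 infected
Step 2: +7 new -> 12 infected
Step 3: +11 new -> 23 infected
Step 4: +11 new -> 34 infected
Step 5: +10 new -> 44 infected
Step 6: +8 new -> 52 infected
Step 7: +6 new -> 58 infected
Step 8: +2 new -> 60 infected
Step 9: +1 new -> 61 infected
Step 10: +0 new -> 61 infected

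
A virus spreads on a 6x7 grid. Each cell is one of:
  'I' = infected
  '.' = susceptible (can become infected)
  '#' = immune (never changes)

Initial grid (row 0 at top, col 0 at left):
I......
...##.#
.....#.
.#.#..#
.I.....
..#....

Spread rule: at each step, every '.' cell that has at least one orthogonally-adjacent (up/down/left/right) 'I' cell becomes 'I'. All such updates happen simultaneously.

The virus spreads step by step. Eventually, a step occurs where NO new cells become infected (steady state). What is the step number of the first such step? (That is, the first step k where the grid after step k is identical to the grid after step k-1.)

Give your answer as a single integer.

Step 0 (initial): 2 infected
Step 1: +5 new -> 7 infected
Step 2: +7 new -> 14 infected
Step 3: +6 new -> 20 infected
Step 4: +5 new -> 25 infected
Step 5: +5 new -> 30 infected
Step 6: +3 new -> 33 infected
Step 7: +0 new -> 33 infected

Answer: 7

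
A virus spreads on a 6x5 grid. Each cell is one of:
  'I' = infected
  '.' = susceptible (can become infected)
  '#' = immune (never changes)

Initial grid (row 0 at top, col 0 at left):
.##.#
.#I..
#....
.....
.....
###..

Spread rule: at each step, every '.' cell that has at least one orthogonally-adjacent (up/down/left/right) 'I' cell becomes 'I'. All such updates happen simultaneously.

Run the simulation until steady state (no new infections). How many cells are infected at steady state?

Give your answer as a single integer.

Step 0 (initial): 1 infected
Step 1: +2 new -> 3 infected
Step 2: +5 new -> 8 infected
Step 3: +4 new -> 12 infected
Step 4: +4 new -> 16 infected
Step 5: +3 new -> 19 infected
Step 6: +1 new -> 20 infected
Step 7: +0 new -> 20 infected

Answer: 20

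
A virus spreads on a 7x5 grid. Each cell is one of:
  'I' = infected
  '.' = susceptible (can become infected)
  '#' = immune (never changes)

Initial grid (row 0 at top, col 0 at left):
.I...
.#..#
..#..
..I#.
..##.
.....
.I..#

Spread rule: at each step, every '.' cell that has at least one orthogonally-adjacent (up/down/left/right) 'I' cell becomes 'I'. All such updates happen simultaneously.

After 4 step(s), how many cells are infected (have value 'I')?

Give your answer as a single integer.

Answer: 25

Derivation:
Step 0 (initial): 3 infected
Step 1: +6 new -> 9 infected
Step 2: +9 new -> 18 infected
Step 3: +5 new -> 23 infected
Step 4: +2 new -> 25 infected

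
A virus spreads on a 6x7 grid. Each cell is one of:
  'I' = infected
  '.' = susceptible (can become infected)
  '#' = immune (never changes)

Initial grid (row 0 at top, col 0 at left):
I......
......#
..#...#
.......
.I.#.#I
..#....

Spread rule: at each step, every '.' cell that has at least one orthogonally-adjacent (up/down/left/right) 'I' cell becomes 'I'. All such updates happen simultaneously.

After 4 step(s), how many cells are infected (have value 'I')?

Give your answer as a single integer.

Step 0 (initial): 3 infected
Step 1: +8 new -> 11 infected
Step 2: +9 new -> 20 infected
Step 3: +6 new -> 26 infected
Step 4: +7 new -> 33 infected

Answer: 33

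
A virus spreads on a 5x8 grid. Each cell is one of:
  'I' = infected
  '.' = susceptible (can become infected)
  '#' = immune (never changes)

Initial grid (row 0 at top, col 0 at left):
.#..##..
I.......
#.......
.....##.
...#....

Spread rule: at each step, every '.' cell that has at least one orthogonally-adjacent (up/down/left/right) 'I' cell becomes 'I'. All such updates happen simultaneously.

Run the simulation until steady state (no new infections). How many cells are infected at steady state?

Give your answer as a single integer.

Answer: 33

Derivation:
Step 0 (initial): 1 infected
Step 1: +2 new -> 3 infected
Step 2: +2 new -> 5 infected
Step 3: +4 new -> 9 infected
Step 4: +6 new -> 15 infected
Step 5: +5 new -> 20 infected
Step 6: +3 new -> 23 infected
Step 7: +4 new -> 27 infected
Step 8: +3 new -> 30 infected
Step 9: +2 new -> 32 infected
Step 10: +1 new -> 33 infected
Step 11: +0 new -> 33 infected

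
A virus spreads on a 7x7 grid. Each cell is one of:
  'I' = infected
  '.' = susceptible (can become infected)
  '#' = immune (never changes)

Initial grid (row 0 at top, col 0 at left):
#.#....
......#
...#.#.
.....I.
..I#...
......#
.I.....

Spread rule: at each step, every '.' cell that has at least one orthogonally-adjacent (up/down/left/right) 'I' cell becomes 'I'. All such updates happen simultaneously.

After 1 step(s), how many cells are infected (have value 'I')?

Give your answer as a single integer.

Answer: 12

Derivation:
Step 0 (initial): 3 infected
Step 1: +9 new -> 12 infected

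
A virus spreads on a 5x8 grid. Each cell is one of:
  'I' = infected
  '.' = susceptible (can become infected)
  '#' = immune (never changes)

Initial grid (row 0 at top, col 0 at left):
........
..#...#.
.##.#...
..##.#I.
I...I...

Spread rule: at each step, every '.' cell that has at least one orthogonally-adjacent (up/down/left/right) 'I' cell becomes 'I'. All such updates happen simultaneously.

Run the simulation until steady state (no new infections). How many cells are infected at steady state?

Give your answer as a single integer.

Answer: 32

Derivation:
Step 0 (initial): 3 infected
Step 1: +8 new -> 11 infected
Step 2: +6 new -> 17 infected
Step 3: +3 new -> 20 infected
Step 4: +5 new -> 25 infected
Step 5: +4 new -> 29 infected
Step 6: +3 new -> 32 infected
Step 7: +0 new -> 32 infected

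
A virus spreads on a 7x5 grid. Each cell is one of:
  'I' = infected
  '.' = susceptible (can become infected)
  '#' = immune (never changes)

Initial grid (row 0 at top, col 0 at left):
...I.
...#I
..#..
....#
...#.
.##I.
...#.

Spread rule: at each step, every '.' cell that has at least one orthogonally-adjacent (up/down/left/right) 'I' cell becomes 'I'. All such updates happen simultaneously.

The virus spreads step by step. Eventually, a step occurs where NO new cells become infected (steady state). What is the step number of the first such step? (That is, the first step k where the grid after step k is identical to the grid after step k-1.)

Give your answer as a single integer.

Answer: 12

Derivation:
Step 0 (initial): 3 infected
Step 1: +4 new -> 7 infected
Step 2: +5 new -> 12 infected
Step 3: +3 new -> 15 infected
Step 4: +3 new -> 18 infected
Step 5: +3 new -> 21 infected
Step 6: +2 new -> 23 infected
Step 7: +1 new -> 24 infected
Step 8: +1 new -> 25 infected
Step 9: +1 new -> 26 infected
Step 10: +1 new -> 27 infected
Step 11: +1 new -> 28 infected
Step 12: +0 new -> 28 infected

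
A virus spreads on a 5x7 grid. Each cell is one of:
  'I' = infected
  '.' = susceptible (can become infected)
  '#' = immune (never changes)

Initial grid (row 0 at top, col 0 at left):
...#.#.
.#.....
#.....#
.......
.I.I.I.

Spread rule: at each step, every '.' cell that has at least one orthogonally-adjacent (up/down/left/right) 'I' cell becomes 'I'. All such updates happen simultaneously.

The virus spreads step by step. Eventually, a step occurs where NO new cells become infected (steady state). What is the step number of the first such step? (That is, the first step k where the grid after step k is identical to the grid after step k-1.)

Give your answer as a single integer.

Step 0 (initial): 3 infected
Step 1: +7 new -> 10 infected
Step 2: +7 new -> 17 infected
Step 3: +4 new -> 21 infected
Step 4: +3 new -> 24 infected
Step 5: +3 new -> 27 infected
Step 6: +1 new -> 28 infected
Step 7: +1 new -> 29 infected
Step 8: +1 new -> 30 infected
Step 9: +0 new -> 30 infected

Answer: 9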